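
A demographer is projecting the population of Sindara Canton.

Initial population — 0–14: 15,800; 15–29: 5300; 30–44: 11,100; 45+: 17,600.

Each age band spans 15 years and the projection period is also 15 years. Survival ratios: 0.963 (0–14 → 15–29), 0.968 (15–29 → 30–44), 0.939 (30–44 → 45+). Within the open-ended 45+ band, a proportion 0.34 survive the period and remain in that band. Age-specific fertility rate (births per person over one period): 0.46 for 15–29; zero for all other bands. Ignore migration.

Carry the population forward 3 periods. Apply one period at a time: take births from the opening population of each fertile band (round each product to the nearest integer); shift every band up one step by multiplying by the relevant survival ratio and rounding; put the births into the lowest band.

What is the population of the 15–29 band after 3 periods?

6740

— Period 1 —
Births: 5300 × 0.46 = 2438
15–29: 15800 × 0.963 = 15215
30–44: 5300 × 0.968 = 5130
45+: 11100 × 0.939 + 17600 × 0.34 = 10423 + 5984 = 16407
End of period: [2438, 15215, 5130, 16407]
— Period 2 —
Births: 15215 × 0.46 = 6999
15–29: 2438 × 0.963 = 2348
30–44: 15215 × 0.968 = 14728
45+: 5130 × 0.939 + 16407 × 0.34 = 4817 + 5578 = 10395
End of period: [6999, 2348, 14728, 10395]
— Period 3 —
Births: 2348 × 0.46 = 1080
15–29: 6999 × 0.963 = 6740
30–44: 2348 × 0.968 = 2273
45+: 14728 × 0.939 + 10395 × 0.34 = 13830 + 3534 = 17364
End of period: [1080, 6740, 2273, 17364]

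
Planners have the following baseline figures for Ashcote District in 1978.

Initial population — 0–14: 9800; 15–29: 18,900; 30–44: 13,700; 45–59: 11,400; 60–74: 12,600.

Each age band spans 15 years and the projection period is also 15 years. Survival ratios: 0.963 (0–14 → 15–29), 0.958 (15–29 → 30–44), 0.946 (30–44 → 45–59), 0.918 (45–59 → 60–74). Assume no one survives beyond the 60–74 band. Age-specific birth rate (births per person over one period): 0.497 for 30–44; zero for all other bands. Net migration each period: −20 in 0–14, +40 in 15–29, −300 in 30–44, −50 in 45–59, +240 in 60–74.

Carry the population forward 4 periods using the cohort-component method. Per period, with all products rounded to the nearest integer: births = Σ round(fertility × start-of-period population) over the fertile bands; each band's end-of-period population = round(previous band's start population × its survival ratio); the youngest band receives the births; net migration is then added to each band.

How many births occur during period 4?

2983

Call the bands 1 to 5, youngest first.
After projecting period 1:
Births: 13700 × 0.497 = 6809
Band 2: 9800 × 0.963 = 9437
Band 3: 18900 × 0.958 = 18106
Band 4: 13700 × 0.946 = 12960
Band 5: 11400 × 0.918 = 10465
Net migration: Band 1 − 20 → 6789; Band 2 + 40 → 9477; Band 3 − 300 → 17806; Band 4 − 50 → 12910; Band 5 + 240 → 10705
→ [6789, 9477, 17806, 12910, 10705]
After projecting period 2:
Births: 17806 × 0.497 = 8850
Band 2: 6789 × 0.963 = 6538
Band 3: 9477 × 0.958 = 9079
Band 4: 17806 × 0.946 = 16844
Band 5: 12910 × 0.918 = 11851
Net migration: Band 1 − 20 → 8830; Band 2 + 40 → 6578; Band 3 − 300 → 8779; Band 4 − 50 → 16794; Band 5 + 240 → 12091
→ [8830, 6578, 8779, 16794, 12091]
After projecting period 3:
Births: 8779 × 0.497 = 4363
Band 2: 8830 × 0.963 = 8503
Band 3: 6578 × 0.958 = 6302
Band 4: 8779 × 0.946 = 8305
Band 5: 16794 × 0.918 = 15417
Net migration: Band 1 − 20 → 4343; Band 2 + 40 → 8543; Band 3 − 300 → 6002; Band 4 − 50 → 8255; Band 5 + 240 → 15657
→ [4343, 8543, 6002, 8255, 15657]
After projecting period 4:
Births: 6002 × 0.497 = 2983
Band 2: 4343 × 0.963 = 4182
Band 3: 8543 × 0.958 = 8184
Band 4: 6002 × 0.946 = 5678
Band 5: 8255 × 0.918 = 7578
Net migration: Band 1 − 20 → 2963; Band 2 + 40 → 4222; Band 3 − 300 → 7884; Band 4 − 50 → 5628; Band 5 + 240 → 7818
→ [2963, 4222, 7884, 5628, 7818]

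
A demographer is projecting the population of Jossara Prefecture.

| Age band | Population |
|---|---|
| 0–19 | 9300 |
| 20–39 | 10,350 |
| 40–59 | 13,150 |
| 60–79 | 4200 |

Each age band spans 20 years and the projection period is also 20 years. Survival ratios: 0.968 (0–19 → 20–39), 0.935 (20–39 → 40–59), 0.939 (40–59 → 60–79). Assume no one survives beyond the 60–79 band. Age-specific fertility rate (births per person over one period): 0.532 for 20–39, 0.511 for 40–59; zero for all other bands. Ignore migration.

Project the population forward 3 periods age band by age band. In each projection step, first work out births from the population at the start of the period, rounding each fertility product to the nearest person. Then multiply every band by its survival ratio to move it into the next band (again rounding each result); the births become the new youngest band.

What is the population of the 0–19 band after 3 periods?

10597

[period 1]
Births: 10350 × 0.532 = 5506, 13150 × 0.511 = 6720 → 12226
20–39: 9300 × 0.968 = 9002
40–59: 10350 × 0.935 = 9677
60–79: 13150 × 0.939 = 12348
→ [12226, 9002, 9677, 12348]
[period 2]
Births: 9002 × 0.532 = 4789, 9677 × 0.511 = 4945 → 9734
20–39: 12226 × 0.968 = 11835
40–59: 9002 × 0.935 = 8417
60–79: 9677 × 0.939 = 9087
→ [9734, 11835, 8417, 9087]
[period 3]
Births: 11835 × 0.532 = 6296, 8417 × 0.511 = 4301 → 10597
20–39: 9734 × 0.968 = 9423
40–59: 11835 × 0.935 = 11066
60–79: 8417 × 0.939 = 7904
→ [10597, 9423, 11066, 7904]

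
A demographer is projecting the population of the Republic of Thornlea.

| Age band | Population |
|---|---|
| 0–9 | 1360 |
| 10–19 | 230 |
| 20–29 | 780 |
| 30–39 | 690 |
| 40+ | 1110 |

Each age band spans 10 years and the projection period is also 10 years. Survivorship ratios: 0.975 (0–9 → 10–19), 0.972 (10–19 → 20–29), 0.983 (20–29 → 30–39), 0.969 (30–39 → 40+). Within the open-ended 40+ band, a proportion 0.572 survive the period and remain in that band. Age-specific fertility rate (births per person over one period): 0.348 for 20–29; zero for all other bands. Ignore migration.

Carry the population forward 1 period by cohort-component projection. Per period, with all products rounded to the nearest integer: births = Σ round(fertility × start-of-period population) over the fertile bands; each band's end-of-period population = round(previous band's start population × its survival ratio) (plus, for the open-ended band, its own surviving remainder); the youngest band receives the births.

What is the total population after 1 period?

3892

Numbering the bands 1..5 from youngest to oldest:
After projecting period 1:
Births: 780 × 0.348 = 271
Band 2: 1360 × 0.975 = 1326
Band 3: 230 × 0.972 = 224
Band 4: 780 × 0.983 = 767
Band 5: 690 × 0.969 + 1110 × 0.572 = 669 + 635 = 1304
Giving 271 / 1326 / 224 / 767 / 1304.
Total after period 1: 271 + 1326 + 224 + 767 + 1304 = 3892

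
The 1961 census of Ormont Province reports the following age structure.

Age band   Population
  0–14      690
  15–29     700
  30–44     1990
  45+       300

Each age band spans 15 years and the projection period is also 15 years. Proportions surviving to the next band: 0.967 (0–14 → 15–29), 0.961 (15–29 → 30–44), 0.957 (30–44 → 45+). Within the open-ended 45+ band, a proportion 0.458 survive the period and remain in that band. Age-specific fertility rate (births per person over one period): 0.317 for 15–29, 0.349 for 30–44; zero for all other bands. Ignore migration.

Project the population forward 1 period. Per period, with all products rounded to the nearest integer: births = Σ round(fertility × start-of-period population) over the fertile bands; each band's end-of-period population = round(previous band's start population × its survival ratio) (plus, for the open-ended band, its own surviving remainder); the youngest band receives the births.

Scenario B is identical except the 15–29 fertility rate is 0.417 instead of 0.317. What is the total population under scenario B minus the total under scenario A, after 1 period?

70

Let group 1 be 0–14 through group 4 = 45+.
After projecting period 1:
Births: 700 * 0.317 = 222, 1990 * 0.349 = 695 — total 917
Group 2: 690 * 0.967 = 667
Group 3: 700 * 0.961 = 673
Group 4: 1990 * 0.957 + 300 * 0.458 = 1904 + 137 = 2041
End of period: [917, 667, 673, 2041]
Scenario A total after 1 period: 4298
Scenario B projection —
After projecting period 1:
Births: 700 * 0.417 = 292, 1990 * 0.349 = 695 — total 987
Group 2: 690 * 0.967 = 667
Group 3: 700 * 0.961 = 673
Group 4: 1990 * 0.957 + 300 * 0.458 = 1904 + 137 = 2041
End of period: [987, 667, 673, 2041]
Scenario B total after 1 period: 4368
Difference B − A = 4368 − 4298 = 70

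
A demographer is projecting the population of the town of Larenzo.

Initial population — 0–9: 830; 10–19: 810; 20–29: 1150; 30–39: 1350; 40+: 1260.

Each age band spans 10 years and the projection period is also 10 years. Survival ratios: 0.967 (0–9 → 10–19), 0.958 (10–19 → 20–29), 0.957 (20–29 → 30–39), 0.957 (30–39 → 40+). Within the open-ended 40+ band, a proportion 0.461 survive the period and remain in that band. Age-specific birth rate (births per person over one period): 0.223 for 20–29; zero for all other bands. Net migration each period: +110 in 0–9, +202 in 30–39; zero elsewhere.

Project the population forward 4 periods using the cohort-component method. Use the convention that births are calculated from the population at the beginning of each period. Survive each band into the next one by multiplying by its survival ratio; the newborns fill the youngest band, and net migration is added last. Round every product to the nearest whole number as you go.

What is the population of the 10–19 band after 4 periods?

Period 1.
Births: 1150 × 0.223 = 256
10–19: 830 × 0.967 = 803
20–29: 810 × 0.958 = 776
30–39: 1150 × 0.957 = 1101
40+: 1350 × 0.957 + 1260 × 0.461 = 1292 + 581 = 1873
Net migration: 0–9 + 110 → 366; 30–39 + 202 → 1303
Giving 366 / 803 / 776 / 1303 / 1873.
Period 2.
Births: 776 × 0.223 = 173
10–19: 366 × 0.967 = 354
20–29: 803 × 0.958 = 769
30–39: 776 × 0.957 = 743
40+: 1303 × 0.957 + 1873 × 0.461 = 1247 + 863 = 2110
Net migration: 0–9 + 110 → 283; 30–39 + 202 → 945
Giving 283 / 354 / 769 / 945 / 2110.
Period 3.
Births: 769 × 0.223 = 171
10–19: 283 × 0.967 = 274
20–29: 354 × 0.958 = 339
30–39: 769 × 0.957 = 736
40+: 945 × 0.957 + 2110 × 0.461 = 904 + 973 = 1877
Net migration: 0–9 + 110 → 281; 30–39 + 202 → 938
Giving 281 / 274 / 339 / 938 / 1877.
Period 4.
Births: 339 × 0.223 = 76
10–19: 281 × 0.967 = 272
20–29: 274 × 0.958 = 262
30–39: 339 × 0.957 = 324
40+: 938 × 0.957 + 1877 × 0.461 = 898 + 865 = 1763
Net migration: 0–9 + 110 → 186; 30–39 + 202 → 526
Giving 186 / 272 / 262 / 526 / 1763.

272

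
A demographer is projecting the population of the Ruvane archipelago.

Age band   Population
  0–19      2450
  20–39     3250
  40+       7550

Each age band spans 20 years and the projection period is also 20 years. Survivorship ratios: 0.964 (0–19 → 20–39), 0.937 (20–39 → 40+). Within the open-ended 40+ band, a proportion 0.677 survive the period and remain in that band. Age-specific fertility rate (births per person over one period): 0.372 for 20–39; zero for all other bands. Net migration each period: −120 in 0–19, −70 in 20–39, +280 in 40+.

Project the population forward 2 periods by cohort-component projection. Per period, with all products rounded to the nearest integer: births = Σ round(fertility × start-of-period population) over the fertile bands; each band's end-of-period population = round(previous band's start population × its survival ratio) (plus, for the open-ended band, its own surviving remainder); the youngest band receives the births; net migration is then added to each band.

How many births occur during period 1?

After projecting period 1:
Births: 3250 × 0.372 = 1209
20–39: 2450 × 0.964 = 2362
40+: 3250 × 0.937 + 7550 × 0.677 = 3045 + 5111 = 8156
Net migration: 0–19 − 120 → 1089; 20–39 − 70 → 2292; 40+ + 280 → 8436
→ [1089, 2292, 8436]

1209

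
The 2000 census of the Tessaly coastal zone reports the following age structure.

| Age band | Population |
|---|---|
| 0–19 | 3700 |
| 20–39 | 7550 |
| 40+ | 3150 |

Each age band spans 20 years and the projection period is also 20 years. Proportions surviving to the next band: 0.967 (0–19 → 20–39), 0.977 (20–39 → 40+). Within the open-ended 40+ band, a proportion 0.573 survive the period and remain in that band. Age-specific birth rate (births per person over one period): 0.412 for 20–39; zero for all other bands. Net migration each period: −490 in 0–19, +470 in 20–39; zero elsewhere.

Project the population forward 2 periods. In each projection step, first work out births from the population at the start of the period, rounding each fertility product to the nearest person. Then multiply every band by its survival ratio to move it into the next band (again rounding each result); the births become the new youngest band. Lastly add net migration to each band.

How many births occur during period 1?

3111

(Bands numbered youngest = 1 to oldest = 3.)
[period 1]
Births: 7550 × 0.412 = 3111
Band 2: 3700 × 0.967 = 3578
Band 3: 7550 × 0.977 + 3150 × 0.573 = 7376 + 1805 = 9181
Net migration: Band 1 − 490 → 2621; Band 2 + 470 → 4048
Giving 2621 / 4048 / 9181.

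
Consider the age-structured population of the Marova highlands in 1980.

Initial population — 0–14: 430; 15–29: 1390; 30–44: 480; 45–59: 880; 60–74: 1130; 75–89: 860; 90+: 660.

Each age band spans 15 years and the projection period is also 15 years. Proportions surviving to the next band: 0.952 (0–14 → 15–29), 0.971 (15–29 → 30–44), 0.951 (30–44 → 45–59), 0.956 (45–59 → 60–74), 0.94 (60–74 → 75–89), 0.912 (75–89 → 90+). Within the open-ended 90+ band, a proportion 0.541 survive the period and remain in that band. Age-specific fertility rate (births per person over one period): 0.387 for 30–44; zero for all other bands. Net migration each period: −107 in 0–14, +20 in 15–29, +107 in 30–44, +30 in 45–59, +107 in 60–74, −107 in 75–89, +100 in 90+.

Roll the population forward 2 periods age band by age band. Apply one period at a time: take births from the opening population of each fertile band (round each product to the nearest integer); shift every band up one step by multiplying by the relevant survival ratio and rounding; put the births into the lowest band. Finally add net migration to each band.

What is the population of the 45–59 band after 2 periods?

— Period 1 —
Births: 480 * 0.387 = 186
15–29: 430 * 0.952 = 409
30–44: 1390 * 0.971 = 1350
45–59: 480 * 0.951 = 456
60–74: 880 * 0.956 = 841
75–89: 1130 * 0.94 = 1062
90+: 860 * 0.912 + 660 * 0.541 = 784 + 357 = 1141
Net migration: 0–14 − 107 → 79; 15–29 + 20 → 429; 30–44 + 107 → 1457; 45–59 + 30 → 486; 60–74 + 107 → 948; 75–89 − 107 → 955; 90+ + 100 → 1241
Giving 79 / 429 / 1457 / 486 / 948 / 955 / 1241.
— Period 2 —
Births: 1457 * 0.387 = 564
15–29: 79 * 0.952 = 75
30–44: 429 * 0.971 = 417
45–59: 1457 * 0.951 = 1386
60–74: 486 * 0.956 = 465
75–89: 948 * 0.94 = 891
90+: 955 * 0.912 + 1241 * 0.541 = 871 + 671 = 1542
Net migration: 0–14 − 107 → 457; 15–29 + 20 → 95; 30–44 + 107 → 524; 45–59 + 30 → 1416; 60–74 + 107 → 572; 75–89 − 107 → 784; 90+ + 100 → 1642
Giving 457 / 95 / 524 / 1416 / 572 / 784 / 1642.

1416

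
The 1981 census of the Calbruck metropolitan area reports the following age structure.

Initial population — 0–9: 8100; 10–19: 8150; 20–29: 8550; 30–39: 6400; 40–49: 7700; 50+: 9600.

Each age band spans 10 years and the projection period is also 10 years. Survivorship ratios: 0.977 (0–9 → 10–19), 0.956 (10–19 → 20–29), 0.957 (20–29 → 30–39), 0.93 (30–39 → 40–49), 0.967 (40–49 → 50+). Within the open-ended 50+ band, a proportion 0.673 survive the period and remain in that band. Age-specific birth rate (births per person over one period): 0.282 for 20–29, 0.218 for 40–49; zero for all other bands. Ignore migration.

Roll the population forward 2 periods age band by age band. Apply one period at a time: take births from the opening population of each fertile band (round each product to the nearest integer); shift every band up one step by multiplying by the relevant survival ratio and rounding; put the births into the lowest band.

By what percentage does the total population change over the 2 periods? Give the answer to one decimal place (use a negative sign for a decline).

Let group 1 be 0–9 through group 6 = 50+.
After projecting period 1:
Births: 8550 × 0.282 = 2411 ; 7700 × 0.218 = 1679 → 4090
Group 2: 8100 × 0.977 = 7914
Group 3: 8150 × 0.956 = 7791
Group 4: 8550 × 0.957 = 8182
Group 5: 6400 × 0.93 = 5952
Group 6: 7700 × 0.967 + 9600 × 0.673 = 7446 + 6461 = 13907
→ [4090, 7914, 7791, 8182, 5952, 13907]
After projecting period 2:
Births: 7791 × 0.282 = 2197 ; 5952 × 0.218 = 1298 → 3495
Group 2: 4090 × 0.977 = 3996
Group 3: 7914 × 0.956 = 7566
Group 4: 7791 × 0.957 = 7456
Group 5: 8182 × 0.93 = 7609
Group 6: 5952 × 0.967 + 13907 × 0.673 = 5756 + 9359 = 15115
→ [3495, 3996, 7566, 7456, 7609, 15115]
Total: 48500 → 45237; change = -3263; percentage change = -6.7%

-6.7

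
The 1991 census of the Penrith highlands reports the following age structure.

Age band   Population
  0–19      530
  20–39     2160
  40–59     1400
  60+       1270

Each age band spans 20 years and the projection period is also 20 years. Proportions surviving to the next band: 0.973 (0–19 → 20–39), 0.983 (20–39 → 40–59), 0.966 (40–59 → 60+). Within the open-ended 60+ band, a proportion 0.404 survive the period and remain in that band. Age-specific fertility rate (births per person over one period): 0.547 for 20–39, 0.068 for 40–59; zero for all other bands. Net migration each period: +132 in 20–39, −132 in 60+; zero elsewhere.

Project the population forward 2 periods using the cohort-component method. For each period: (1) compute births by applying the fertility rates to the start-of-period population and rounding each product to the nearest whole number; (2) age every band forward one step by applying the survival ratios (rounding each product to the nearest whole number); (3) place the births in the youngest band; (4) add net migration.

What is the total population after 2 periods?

After projecting period 1:
Births: 2160 × 0.547 = 1182 ; 1400 × 0.068 = 95 → 1277
20–39: 530 × 0.973 = 516
40–59: 2160 × 0.983 = 2123
60+: 1400 × 0.966 + 1270 × 0.404 = 1352 + 513 = 1865
Net migration: 20–39 + 132 → 648; 60+ − 132 → 1733
Population now: 0–19=1277, 20–39=648, 40–59=2123, 60+=1733
After projecting period 2:
Births: 648 × 0.547 = 354 ; 2123 × 0.068 = 144 → 498
20–39: 1277 × 0.973 = 1243
40–59: 648 × 0.983 = 637
60+: 2123 × 0.966 + 1733 × 0.404 = 2051 + 700 = 2751
Net migration: 20–39 + 132 → 1375; 60+ − 132 → 2619
Population now: 0–19=498, 20–39=1375, 40–59=637, 60+=2619
Total after period 2: 498 + 1375 + 637 + 2619 = 5129

5129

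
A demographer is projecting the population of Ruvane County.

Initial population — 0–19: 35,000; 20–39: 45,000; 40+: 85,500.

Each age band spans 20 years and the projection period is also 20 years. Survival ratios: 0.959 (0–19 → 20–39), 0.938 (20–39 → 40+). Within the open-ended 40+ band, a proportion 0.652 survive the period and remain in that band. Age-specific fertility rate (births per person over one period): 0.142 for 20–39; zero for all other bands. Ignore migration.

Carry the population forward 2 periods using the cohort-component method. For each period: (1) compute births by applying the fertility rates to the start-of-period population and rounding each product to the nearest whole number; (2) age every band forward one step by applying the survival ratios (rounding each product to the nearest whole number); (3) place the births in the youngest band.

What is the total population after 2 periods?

106245

[period 1]
Births: 45000 × 0.142 = 6390
20–39: 35000 × 0.959 = 33565
40+: 45000 × 0.938 + 85500 × 0.652 = 42210 + 55746 = 97956
Population now: 0–19=6390, 20–39=33565, 40+=97956
[period 2]
Births: 33565 × 0.142 = 4766
20–39: 6390 × 0.959 = 6128
40+: 33565 × 0.938 + 97956 × 0.652 = 31484 + 63867 = 95351
Population now: 0–19=4766, 20–39=6128, 40+=95351
Total after period 2: 4766 + 6128 + 95351 = 106245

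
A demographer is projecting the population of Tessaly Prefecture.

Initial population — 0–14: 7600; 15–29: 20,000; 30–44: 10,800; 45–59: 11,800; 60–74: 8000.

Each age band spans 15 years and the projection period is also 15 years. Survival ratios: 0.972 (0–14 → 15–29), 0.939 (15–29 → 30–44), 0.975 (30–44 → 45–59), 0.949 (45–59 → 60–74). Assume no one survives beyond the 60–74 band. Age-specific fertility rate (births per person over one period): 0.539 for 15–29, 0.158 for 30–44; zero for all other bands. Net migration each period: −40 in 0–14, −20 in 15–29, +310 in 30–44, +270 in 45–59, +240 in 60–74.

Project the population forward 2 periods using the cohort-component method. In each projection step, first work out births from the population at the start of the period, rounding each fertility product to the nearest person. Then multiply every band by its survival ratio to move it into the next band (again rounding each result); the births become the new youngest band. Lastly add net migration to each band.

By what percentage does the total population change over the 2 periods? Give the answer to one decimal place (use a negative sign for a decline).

-4.4

Numbering the groups 1..5 from youngest to oldest:
Period 1:
Births: 20000 × 0.539 = 10780  |  10800 × 0.158 = 1706 → 12486
Group 2: 7600 × 0.972 = 7387
Group 3: 20000 × 0.939 = 18780
Group 4: 10800 × 0.975 = 10530
Group 5: 11800 × 0.949 = 11198
Net migration: Group 1 − 40 → 12446; Group 2 − 20 → 7367; Group 3 + 310 → 19090; Group 4 + 270 → 10800; Group 5 + 240 → 11438
End of period: [12446, 7367, 19090, 10800, 11438]
Period 2:
Births: 7367 × 0.539 = 3971  |  19090 × 0.158 = 3016 → 6987
Group 2: 12446 × 0.972 = 12098
Group 3: 7367 × 0.939 = 6918
Group 4: 19090 × 0.975 = 18613
Group 5: 10800 × 0.949 = 10249
Net migration: Group 1 − 40 → 6947; Group 2 − 20 → 12078; Group 3 + 310 → 7228; Group 4 + 270 → 18883; Group 5 + 240 → 10489
End of period: [6947, 12078, 7228, 18883, 10489]
Total: 58200 → 55625; change = -2575; percentage change = -4.4%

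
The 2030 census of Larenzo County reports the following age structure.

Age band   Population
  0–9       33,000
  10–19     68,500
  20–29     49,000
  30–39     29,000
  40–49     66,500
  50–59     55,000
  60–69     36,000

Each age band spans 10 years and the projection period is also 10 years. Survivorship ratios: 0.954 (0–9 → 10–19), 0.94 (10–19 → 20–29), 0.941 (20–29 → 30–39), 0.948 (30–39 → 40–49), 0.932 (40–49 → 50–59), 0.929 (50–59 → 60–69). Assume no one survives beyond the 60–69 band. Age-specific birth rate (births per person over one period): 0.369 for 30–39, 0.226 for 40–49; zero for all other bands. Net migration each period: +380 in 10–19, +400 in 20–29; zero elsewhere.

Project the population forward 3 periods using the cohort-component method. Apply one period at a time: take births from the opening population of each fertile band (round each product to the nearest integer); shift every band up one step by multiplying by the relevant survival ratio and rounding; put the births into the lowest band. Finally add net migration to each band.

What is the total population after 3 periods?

After projecting period 1:
Births: 29000 * 0.369 = 10701 ; 66500 * 0.226 = 15029 ⇒ total 25730
10–19: 33000 * 0.954 = 31482
20–29: 68500 * 0.94 = 64390
30–39: 49000 * 0.941 = 46109
40–49: 29000 * 0.948 = 27492
50–59: 66500 * 0.932 = 61978
60–69: 55000 * 0.929 = 51095
Net migration: 10–19 + 380 → 31862; 20–29 + 400 → 64790
→ [25730, 31862, 64790, 46109, 27492, 61978, 51095]
After projecting period 2:
Births: 46109 * 0.369 = 17014 ; 27492 * 0.226 = 6213 ⇒ total 23227
10–19: 25730 * 0.954 = 24546
20–29: 31862 * 0.94 = 29950
30–39: 64790 * 0.941 = 60967
40–49: 46109 * 0.948 = 43711
50–59: 27492 * 0.932 = 25623
60–69: 61978 * 0.929 = 57578
Net migration: 10–19 + 380 → 24926; 20–29 + 400 → 30350
→ [23227, 24926, 30350, 60967, 43711, 25623, 57578]
After projecting period 3:
Births: 60967 * 0.369 = 22497 ; 43711 * 0.226 = 9879 ⇒ total 32376
10–19: 23227 * 0.954 = 22159
20–29: 24926 * 0.94 = 23430
30–39: 30350 * 0.941 = 28559
40–49: 60967 * 0.948 = 57797
50–59: 43711 * 0.932 = 40739
60–69: 25623 * 0.929 = 23804
Net migration: 10–19 + 380 → 22539; 20–29 + 400 → 23830
→ [32376, 22539, 23830, 28559, 57797, 40739, 23804]
Total after period 3: 32376 + 22539 + 23830 + 28559 + 57797 + 40739 + 23804 = 229644

229644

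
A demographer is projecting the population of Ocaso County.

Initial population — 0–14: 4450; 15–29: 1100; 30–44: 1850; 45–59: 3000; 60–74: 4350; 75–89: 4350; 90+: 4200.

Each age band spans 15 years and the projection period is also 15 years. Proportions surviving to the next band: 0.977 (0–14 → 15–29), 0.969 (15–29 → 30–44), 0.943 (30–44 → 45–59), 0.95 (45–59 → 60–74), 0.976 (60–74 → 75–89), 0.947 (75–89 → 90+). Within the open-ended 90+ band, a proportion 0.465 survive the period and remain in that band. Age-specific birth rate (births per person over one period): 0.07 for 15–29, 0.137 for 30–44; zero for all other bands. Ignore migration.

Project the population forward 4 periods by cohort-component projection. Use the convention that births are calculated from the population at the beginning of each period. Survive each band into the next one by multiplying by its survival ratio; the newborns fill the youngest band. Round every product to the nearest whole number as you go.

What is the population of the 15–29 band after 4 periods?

586

Numbering the bands 1..7 from youngest to oldest:
After projecting period 1:
Births: 1100 * 0.07 = 77  |  1850 * 0.137 = 253 → total 330
Band 2: 4450 * 0.977 = 4348
Band 3: 1100 * 0.969 = 1066
Band 4: 1850 * 0.943 = 1745
Band 5: 3000 * 0.95 = 2850
Band 6: 4350 * 0.976 = 4246
Band 7: 4350 * 0.947 + 4200 * 0.465 = 4119 + 1953 = 6072
Population now: 0–14=330, 15–29=4348, 30–44=1066, 45–59=1745, 60–74=2850, 75–89=4246, 90+=6072
After projecting period 2:
Births: 4348 * 0.07 = 304  |  1066 * 0.137 = 146 → total 450
Band 2: 330 * 0.977 = 322
Band 3: 4348 * 0.969 = 4213
Band 4: 1066 * 0.943 = 1005
Band 5: 1745 * 0.95 = 1658
Band 6: 2850 * 0.976 = 2782
Band 7: 4246 * 0.947 + 6072 * 0.465 = 4021 + 2823 = 6844
Population now: 0–14=450, 15–29=322, 30–44=4213, 45–59=1005, 60–74=1658, 75–89=2782, 90+=6844
After projecting period 3:
Births: 322 * 0.07 = 23  |  4213 * 0.137 = 577 → total 600
Band 2: 450 * 0.977 = 440
Band 3: 322 * 0.969 = 312
Band 4: 4213 * 0.943 = 3973
Band 5: 1005 * 0.95 = 955
Band 6: 1658 * 0.976 = 1618
Band 7: 2782 * 0.947 + 6844 * 0.465 = 2635 + 3182 = 5817
Population now: 0–14=600, 15–29=440, 30–44=312, 45–59=3973, 60–74=955, 75–89=1618, 90+=5817
After projecting period 4:
Births: 440 * 0.07 = 31  |  312 * 0.137 = 43 → total 74
Band 2: 600 * 0.977 = 586
Band 3: 440 * 0.969 = 426
Band 4: 312 * 0.943 = 294
Band 5: 3973 * 0.95 = 3774
Band 6: 955 * 0.976 = 932
Band 7: 1618 * 0.947 + 5817 * 0.465 = 1532 + 2705 = 4237
Population now: 0–14=74, 15–29=586, 30–44=426, 45–59=294, 60–74=3774, 75–89=932, 90+=4237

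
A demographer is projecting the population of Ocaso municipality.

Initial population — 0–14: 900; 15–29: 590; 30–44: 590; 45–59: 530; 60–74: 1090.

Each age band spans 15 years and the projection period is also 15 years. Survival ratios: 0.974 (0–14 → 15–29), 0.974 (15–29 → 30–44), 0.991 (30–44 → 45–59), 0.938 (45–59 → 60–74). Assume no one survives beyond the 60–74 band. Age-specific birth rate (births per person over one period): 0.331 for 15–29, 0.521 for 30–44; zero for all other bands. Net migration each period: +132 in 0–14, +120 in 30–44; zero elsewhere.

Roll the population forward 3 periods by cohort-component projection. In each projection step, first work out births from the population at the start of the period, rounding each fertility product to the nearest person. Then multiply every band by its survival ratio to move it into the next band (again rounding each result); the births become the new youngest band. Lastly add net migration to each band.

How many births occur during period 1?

502

Call the groups 1 to 5, youngest first.
— Period 1 —
Births: 590 × 0.331 = 195, 590 × 0.521 = 307 — total 502
Group 2: 900 × 0.974 = 877
Group 3: 590 × 0.974 = 575
Group 4: 590 × 0.991 = 585
Group 5: 530 × 0.938 = 497
Net migration: Group 1 + 132 → 634; Group 3 + 120 → 695
End of period: [634, 877, 695, 585, 497]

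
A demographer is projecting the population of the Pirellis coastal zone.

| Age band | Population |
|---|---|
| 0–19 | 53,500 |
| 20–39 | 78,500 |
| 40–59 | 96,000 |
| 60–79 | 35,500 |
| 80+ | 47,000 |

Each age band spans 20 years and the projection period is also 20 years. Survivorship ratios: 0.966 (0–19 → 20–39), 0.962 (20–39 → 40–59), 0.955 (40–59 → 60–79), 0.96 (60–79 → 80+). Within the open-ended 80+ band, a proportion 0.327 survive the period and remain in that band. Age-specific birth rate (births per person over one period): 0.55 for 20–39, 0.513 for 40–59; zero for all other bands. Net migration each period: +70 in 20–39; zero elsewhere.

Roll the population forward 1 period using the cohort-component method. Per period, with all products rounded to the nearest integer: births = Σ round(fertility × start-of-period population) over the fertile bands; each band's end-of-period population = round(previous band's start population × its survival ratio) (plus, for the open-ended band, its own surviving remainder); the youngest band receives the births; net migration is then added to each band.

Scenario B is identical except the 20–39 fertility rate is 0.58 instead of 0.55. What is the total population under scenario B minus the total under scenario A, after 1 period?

— Period 1 —
Births: 78500 × 0.55 = 43175, 96000 × 0.513 = 49248 ⇒ total 92423
20–39: 53500 × 0.966 = 51681
40–59: 78500 × 0.962 = 75517
60–79: 96000 × 0.955 = 91680
80+: 35500 × 0.96 + 47000 × 0.327 = 34080 + 15369 = 49449
Net migration: 20–39 + 70 → 51751
→ [92423, 51751, 75517, 91680, 49449]
Scenario A total after 1 period: 360820
Scenario B projection —
— Period 1 —
Births: 78500 × 0.58 = 45530, 96000 × 0.513 = 49248 ⇒ total 94778
20–39: 53500 × 0.966 = 51681
40–59: 78500 × 0.962 = 75517
60–79: 96000 × 0.955 = 91680
80+: 35500 × 0.96 + 47000 × 0.327 = 34080 + 15369 = 49449
Net migration: 20–39 + 70 → 51751
→ [94778, 51751, 75517, 91680, 49449]
Scenario B total after 1 period: 363175
Difference B − A = 363175 − 360820 = 2355

2355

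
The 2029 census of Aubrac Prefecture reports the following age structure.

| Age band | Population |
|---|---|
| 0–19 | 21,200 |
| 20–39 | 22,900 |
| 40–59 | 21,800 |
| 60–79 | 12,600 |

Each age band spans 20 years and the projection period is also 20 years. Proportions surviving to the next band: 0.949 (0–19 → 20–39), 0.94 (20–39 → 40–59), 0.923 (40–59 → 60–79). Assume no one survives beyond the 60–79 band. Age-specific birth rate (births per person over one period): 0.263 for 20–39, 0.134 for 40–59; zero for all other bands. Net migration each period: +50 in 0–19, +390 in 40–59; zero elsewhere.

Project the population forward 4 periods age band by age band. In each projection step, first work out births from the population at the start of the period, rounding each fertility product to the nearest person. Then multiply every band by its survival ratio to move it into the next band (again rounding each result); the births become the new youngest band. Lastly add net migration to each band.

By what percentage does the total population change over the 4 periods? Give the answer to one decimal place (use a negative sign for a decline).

Numbering the groups 1..4 from youngest to oldest:
— Period 1 —
Births: 22900 × 0.263 = 6023, 21800 × 0.134 = 2921 → total 8944
Group 2: 21200 × 0.949 = 20119
Group 3: 22900 × 0.94 = 21526
Group 4: 21800 × 0.923 = 20121
Net migration: Group 1 + 50 → 8994; Group 3 + 390 → 21916
→ [8994, 20119, 21916, 20121]
— Period 2 —
Births: 20119 × 0.263 = 5291, 21916 × 0.134 = 2937 → total 8228
Group 2: 8994 × 0.949 = 8535
Group 3: 20119 × 0.94 = 18912
Group 4: 21916 × 0.923 = 20228
Net migration: Group 1 + 50 → 8278; Group 3 + 390 → 19302
→ [8278, 8535, 19302, 20228]
— Period 3 —
Births: 8535 × 0.263 = 2245, 19302 × 0.134 = 2586 → total 4831
Group 2: 8278 × 0.949 = 7856
Group 3: 8535 × 0.94 = 8023
Group 4: 19302 × 0.923 = 17816
Net migration: Group 1 + 50 → 4881; Group 3 + 390 → 8413
→ [4881, 7856, 8413, 17816]
— Period 4 —
Births: 7856 × 0.263 = 2066, 8413 × 0.134 = 1127 → total 3193
Group 2: 4881 × 0.949 = 4632
Group 3: 7856 × 0.94 = 7385
Group 4: 8413 × 0.923 = 7765
Net migration: Group 1 + 50 → 3243; Group 3 + 390 → 7775
→ [3243, 4632, 7775, 7765]
Total: 78500 → 23415; change = -55085; percentage change = -70.2%

-70.2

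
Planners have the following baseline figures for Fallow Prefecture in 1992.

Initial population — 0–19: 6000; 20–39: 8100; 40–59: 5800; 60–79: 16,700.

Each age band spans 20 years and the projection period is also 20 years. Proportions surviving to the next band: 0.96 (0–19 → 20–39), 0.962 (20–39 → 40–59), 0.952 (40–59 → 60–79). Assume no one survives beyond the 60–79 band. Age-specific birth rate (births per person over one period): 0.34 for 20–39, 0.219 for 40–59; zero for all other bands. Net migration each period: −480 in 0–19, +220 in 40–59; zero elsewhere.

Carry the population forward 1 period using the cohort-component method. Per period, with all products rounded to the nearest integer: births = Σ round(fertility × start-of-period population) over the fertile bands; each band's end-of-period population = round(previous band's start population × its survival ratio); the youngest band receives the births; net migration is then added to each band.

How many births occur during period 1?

Period 1.
Births: 8100 × 0.34 = 2754  |  5800 × 0.219 = 1270 — total 4024
20–39: 6000 × 0.96 = 5760
40–59: 8100 × 0.962 = 7792
60–79: 5800 × 0.952 = 5522
Net migration: 0–19 − 480 → 3544; 40–59 + 220 → 8012
End of period: [3544, 5760, 8012, 5522]

4024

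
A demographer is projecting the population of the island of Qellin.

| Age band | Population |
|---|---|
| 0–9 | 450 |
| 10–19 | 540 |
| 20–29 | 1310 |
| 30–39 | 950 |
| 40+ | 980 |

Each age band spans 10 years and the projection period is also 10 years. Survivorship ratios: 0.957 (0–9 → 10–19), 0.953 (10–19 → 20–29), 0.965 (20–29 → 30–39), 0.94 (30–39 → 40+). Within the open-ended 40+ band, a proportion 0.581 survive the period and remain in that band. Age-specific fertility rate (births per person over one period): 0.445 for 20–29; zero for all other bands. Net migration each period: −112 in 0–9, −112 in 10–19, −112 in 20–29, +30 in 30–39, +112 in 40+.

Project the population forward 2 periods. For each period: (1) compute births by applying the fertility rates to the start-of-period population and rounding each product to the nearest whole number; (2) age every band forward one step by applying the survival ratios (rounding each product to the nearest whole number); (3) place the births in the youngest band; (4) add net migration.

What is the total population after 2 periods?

3259

— Period 1 —
Births: 1310 * 0.445 = 583
10–19: 450 * 0.957 = 431
20–29: 540 * 0.953 = 515
30–39: 1310 * 0.965 = 1264
40+: 950 * 0.94 + 980 * 0.581 = 893 + 569 = 1462
Net migration: 0–9 − 112 → 471; 10–19 − 112 → 319; 20–29 − 112 → 403; 30–39 + 30 → 1294; 40+ + 112 → 1574
Giving 471 / 319 / 403 / 1294 / 1574.
— Period 2 —
Births: 403 * 0.445 = 179
10–19: 471 * 0.957 = 451
20–29: 319 * 0.953 = 304
30–39: 403 * 0.965 = 389
40+: 1294 * 0.94 + 1574 * 0.581 = 1216 + 914 = 2130
Net migration: 0–9 − 112 → 67; 10–19 − 112 → 339; 20–29 − 112 → 192; 30–39 + 30 → 419; 40+ + 112 → 2242
Giving 67 / 339 / 192 / 419 / 2242.
Total after period 2: 67 + 339 + 192 + 419 + 2242 = 3259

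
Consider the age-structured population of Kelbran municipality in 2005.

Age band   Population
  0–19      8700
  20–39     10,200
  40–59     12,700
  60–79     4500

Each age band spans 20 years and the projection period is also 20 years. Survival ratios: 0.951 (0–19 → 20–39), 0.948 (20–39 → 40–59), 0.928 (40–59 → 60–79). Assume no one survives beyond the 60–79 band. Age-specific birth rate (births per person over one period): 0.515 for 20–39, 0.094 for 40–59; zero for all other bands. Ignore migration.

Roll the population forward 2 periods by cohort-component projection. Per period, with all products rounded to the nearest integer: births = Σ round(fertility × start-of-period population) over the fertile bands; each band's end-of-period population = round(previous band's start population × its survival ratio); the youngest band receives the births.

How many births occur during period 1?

After projecting period 1:
Births: 10200 × 0.515 = 5253, 12700 × 0.094 = 1194 → total 6447
20–39: 8700 × 0.951 = 8274
40–59: 10200 × 0.948 = 9670
60–79: 12700 × 0.928 = 11786
End of period: [6447, 8274, 9670, 11786]

6447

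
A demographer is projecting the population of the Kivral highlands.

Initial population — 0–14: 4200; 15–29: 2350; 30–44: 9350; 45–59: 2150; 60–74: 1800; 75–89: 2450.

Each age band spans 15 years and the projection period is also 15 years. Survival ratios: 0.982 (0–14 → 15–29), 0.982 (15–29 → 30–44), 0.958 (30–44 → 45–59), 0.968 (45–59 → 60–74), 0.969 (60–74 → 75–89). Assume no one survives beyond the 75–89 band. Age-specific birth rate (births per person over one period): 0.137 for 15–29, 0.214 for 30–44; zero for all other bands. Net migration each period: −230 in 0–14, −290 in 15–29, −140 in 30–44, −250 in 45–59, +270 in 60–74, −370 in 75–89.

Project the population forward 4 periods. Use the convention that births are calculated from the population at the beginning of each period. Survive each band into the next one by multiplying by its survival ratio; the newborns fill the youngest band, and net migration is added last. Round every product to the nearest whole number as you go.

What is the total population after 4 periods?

— Period 1 —
Births: 2350 * 0.137 = 322, 9350 * 0.214 = 2001 — total 2323
15–29: 4200 * 0.982 = 4124
30–44: 2350 * 0.982 = 2308
45–59: 9350 * 0.958 = 8957
60–74: 2150 * 0.968 = 2081
75–89: 1800 * 0.969 = 1744
Net migration: 0–14 − 230 → 2093; 15–29 − 290 → 3834; 30–44 − 140 → 2168; 45–59 − 250 → 8707; 60–74 + 270 → 2351; 75–89 − 370 → 1374
Giving 2093 / 3834 / 2168 / 8707 / 2351 / 1374.
— Period 2 —
Births: 3834 * 0.137 = 525, 2168 * 0.214 = 464 — total 989
15–29: 2093 * 0.982 = 2055
30–44: 3834 * 0.982 = 3765
45–59: 2168 * 0.958 = 2077
60–74: 8707 * 0.968 = 8428
75–89: 2351 * 0.969 = 2278
Net migration: 0–14 − 230 → 759; 15–29 − 290 → 1765; 30–44 − 140 → 3625; 45–59 − 250 → 1827; 60–74 + 270 → 8698; 75–89 − 370 → 1908
Giving 759 / 1765 / 3625 / 1827 / 8698 / 1908.
— Period 3 —
Births: 1765 * 0.137 = 242, 3625 * 0.214 = 776 — total 1018
15–29: 759 * 0.982 = 745
30–44: 1765 * 0.982 = 1733
45–59: 3625 * 0.958 = 3473
60–74: 1827 * 0.968 = 1769
75–89: 8698 * 0.969 = 8428
Net migration: 0–14 − 230 → 788; 15–29 − 290 → 455; 30–44 − 140 → 1593; 45–59 − 250 → 3223; 60–74 + 270 → 2039; 75–89 − 370 → 8058
Giving 788 / 455 / 1593 / 3223 / 2039 / 8058.
— Period 4 —
Births: 455 * 0.137 = 62, 1593 * 0.214 = 341 — total 403
15–29: 788 * 0.982 = 774
30–44: 455 * 0.982 = 447
45–59: 1593 * 0.958 = 1526
60–74: 3223 * 0.968 = 3120
75–89: 2039 * 0.969 = 1976
Net migration: 0–14 − 230 → 173; 15–29 − 290 → 484; 30–44 − 140 → 307; 45–59 − 250 → 1276; 60–74 + 270 → 3390; 75–89 − 370 → 1606
Giving 173 / 484 / 307 / 1276 / 3390 / 1606.
Total after period 4: 173 + 484 + 307 + 1276 + 3390 + 1606 = 7236

7236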